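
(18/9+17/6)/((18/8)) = 58/27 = 2.15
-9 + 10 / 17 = -143 / 17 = -8.41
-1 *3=-3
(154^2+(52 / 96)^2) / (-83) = -13660585 / 47808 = -285.74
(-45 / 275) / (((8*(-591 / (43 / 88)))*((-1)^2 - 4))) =-43 / 7627840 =-0.00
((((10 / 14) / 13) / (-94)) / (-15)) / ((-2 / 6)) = -1 / 8554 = -0.00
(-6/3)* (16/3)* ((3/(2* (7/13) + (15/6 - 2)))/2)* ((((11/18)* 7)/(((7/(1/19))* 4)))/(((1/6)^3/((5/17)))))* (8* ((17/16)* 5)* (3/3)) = -171600/779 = -220.28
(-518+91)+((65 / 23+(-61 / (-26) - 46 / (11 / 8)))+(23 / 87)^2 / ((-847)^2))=-1478384092309175 / 3247181095158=-455.28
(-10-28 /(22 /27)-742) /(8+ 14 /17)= -2941 /33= -89.12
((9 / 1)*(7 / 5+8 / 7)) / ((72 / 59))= 5251 / 280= 18.75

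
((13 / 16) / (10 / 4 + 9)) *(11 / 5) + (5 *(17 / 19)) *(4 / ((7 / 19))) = 313801 / 6440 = 48.73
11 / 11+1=2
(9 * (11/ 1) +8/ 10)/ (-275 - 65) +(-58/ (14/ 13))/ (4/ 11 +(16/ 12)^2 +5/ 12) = -257334809/ 12054700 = -21.35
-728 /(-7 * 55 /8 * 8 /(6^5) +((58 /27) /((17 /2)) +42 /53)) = -5100496128 /6975803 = -731.17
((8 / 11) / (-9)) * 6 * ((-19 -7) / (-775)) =-416 / 25575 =-0.02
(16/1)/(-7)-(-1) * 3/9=-41/21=-1.95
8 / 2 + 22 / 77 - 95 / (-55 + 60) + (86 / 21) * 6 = 69 / 7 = 9.86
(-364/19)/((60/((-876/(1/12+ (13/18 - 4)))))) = -956592/10925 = -87.56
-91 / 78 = -7 / 6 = -1.17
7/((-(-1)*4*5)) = 7/20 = 0.35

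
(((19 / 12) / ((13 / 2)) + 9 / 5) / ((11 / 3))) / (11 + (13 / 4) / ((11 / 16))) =797 / 22490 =0.04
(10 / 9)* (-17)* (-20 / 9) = 3400 / 81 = 41.98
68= 68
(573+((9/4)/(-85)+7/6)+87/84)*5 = 1026689/357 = 2875.88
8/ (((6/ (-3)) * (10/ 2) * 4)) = -0.20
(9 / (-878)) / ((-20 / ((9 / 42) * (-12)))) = -81 / 61460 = -0.00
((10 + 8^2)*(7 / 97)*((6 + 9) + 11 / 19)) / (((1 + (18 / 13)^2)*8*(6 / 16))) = 25912432 / 2725797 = 9.51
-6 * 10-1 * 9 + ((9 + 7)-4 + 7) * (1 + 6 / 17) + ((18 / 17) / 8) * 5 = -2899 / 68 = -42.63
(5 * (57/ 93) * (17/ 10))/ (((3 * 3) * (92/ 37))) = 11951/ 51336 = 0.23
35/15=7/3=2.33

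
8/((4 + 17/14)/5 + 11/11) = 560/143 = 3.92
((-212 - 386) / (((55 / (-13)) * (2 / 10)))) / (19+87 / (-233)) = 905671 / 23870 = 37.94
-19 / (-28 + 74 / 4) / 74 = 1 / 37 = 0.03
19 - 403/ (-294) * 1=5989/ 294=20.37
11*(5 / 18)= 55 / 18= 3.06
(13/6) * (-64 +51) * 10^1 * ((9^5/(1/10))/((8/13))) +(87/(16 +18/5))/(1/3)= -52973347365/196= -270272180.43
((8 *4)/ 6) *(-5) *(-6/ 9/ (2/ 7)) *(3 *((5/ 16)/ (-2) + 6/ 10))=497/ 6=82.83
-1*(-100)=100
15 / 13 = 1.15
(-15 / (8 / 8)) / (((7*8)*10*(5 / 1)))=-3 / 560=-0.01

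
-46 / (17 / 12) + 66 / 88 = -2157 / 68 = -31.72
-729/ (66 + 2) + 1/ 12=-1085/ 102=-10.64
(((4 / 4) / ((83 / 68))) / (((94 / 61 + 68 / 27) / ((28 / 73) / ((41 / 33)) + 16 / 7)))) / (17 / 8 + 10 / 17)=45995612352 / 238343373779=0.19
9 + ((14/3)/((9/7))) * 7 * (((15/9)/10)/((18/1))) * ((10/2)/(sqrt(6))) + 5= 1715 * sqrt(6)/8748 + 14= 14.48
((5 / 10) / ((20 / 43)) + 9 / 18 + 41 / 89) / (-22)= -7247 / 78320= -0.09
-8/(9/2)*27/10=-24/5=-4.80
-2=-2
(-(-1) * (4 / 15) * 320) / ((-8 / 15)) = -160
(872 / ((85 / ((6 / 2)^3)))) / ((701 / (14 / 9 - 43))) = -975768 / 59585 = -16.38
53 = 53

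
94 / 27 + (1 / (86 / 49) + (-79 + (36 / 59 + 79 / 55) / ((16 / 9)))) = -4448452951 / 60279120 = -73.80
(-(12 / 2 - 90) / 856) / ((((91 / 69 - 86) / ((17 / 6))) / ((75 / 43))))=-615825 / 107534572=-0.01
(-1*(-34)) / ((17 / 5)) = 10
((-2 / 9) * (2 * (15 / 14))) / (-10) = 1 / 21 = 0.05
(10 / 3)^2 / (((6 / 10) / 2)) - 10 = 730 / 27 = 27.04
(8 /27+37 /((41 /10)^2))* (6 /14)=113348 /105903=1.07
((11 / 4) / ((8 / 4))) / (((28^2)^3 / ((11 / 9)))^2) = 1331 / 150477435777809645568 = 0.00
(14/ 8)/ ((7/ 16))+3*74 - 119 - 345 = -238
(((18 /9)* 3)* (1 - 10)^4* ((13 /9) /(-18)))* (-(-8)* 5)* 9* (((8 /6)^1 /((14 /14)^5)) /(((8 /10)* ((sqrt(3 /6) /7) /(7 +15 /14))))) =-107090100* sqrt(2) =-151448271.82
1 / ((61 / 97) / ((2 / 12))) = 97 / 366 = 0.27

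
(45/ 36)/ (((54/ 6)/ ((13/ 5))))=13/ 36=0.36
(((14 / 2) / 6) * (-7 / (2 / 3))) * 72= -882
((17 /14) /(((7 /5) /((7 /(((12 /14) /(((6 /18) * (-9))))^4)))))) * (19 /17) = 32585 /32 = 1018.28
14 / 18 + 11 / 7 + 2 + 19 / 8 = 3389 / 504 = 6.72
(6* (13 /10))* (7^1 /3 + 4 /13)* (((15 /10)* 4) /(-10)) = -309 /25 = -12.36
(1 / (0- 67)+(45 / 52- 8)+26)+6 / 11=743329 / 38324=19.40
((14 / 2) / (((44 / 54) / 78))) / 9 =819 / 11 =74.45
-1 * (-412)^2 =-169744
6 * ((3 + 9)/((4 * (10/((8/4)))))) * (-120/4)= -108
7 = 7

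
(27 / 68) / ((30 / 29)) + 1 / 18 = 2689 / 6120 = 0.44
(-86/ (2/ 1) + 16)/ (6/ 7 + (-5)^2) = -189/ 181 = -1.04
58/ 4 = 29/ 2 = 14.50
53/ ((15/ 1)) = 53/ 15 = 3.53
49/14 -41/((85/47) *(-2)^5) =11447/2720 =4.21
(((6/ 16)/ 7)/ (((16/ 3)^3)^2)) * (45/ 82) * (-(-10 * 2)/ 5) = 0.00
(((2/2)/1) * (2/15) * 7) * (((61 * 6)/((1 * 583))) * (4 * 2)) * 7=95648/2915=32.81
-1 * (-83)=83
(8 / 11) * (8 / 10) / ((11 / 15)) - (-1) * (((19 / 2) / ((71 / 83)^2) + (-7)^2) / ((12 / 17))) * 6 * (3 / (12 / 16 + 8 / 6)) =11581038717 / 15249025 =759.46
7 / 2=3.50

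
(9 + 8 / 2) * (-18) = -234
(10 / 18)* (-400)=-2000 / 9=-222.22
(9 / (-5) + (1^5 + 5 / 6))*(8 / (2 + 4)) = 2 / 45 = 0.04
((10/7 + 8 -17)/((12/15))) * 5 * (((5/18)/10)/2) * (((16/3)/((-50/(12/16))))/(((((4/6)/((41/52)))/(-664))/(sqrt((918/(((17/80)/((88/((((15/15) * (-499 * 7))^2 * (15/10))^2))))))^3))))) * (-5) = 101578188800 * sqrt(165)/165284796017780613779059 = 0.00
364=364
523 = 523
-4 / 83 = -0.05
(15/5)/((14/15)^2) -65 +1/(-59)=-712031/11564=-61.57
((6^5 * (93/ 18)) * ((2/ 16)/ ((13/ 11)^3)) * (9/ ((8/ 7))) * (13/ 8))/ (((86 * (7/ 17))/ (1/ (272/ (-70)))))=-1052774415/ 3720704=-282.95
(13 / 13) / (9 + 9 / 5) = 5 / 54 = 0.09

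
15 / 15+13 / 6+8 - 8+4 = 43 / 6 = 7.17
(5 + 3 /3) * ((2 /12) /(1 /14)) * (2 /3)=28 /3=9.33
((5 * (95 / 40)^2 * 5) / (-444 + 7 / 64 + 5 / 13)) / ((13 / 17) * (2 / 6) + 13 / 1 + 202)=-1994525 / 1350283022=-0.00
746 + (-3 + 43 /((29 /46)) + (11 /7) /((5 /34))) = 821.89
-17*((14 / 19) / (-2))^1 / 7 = 17 / 19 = 0.89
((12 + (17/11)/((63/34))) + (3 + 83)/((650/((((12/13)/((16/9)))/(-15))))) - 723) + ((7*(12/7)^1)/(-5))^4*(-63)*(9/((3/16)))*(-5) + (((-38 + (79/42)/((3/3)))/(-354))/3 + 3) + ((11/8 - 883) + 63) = 10367332746772219/20729709000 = 500119.55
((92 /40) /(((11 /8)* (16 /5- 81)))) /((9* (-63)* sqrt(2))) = 46* sqrt(2) /2426193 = 0.00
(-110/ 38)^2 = 3025/ 361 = 8.38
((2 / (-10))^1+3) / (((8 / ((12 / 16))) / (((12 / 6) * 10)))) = 21 / 4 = 5.25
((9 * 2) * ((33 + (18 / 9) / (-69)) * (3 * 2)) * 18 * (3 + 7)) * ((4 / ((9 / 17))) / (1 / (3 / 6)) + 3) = 99918000 / 23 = 4344260.87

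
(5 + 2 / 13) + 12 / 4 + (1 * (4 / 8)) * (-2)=93 / 13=7.15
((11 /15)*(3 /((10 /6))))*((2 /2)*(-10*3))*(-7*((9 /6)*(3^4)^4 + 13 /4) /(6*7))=8523251187 /20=426162559.35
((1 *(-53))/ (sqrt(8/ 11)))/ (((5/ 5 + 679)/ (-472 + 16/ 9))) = 28037 *sqrt(22)/ 3060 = 42.98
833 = 833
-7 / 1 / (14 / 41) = -41 / 2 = -20.50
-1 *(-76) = 76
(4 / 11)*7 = 28 / 11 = 2.55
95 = 95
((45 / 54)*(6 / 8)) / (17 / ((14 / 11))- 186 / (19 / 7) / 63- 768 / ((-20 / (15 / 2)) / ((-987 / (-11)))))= 21945 / 907775956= 0.00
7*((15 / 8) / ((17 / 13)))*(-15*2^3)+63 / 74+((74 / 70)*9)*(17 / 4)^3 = -666706239 / 1408960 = -473.19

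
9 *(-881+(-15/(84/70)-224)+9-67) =-10579.50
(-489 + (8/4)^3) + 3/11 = -5288/11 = -480.73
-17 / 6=-2.83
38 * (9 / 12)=57 / 2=28.50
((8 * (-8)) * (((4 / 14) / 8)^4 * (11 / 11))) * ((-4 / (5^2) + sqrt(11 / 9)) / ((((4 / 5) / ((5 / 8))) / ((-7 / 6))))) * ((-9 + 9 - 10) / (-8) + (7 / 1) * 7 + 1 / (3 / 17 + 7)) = -12295 / 16068864 + 307375 * sqrt(11) / 192826368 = 0.00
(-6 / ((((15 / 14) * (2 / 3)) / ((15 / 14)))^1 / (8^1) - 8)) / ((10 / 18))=648 / 475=1.36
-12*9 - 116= -224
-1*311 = -311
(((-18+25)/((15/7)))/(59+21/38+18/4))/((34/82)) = 38171/310335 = 0.12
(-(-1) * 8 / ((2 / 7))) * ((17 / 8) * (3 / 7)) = 51 / 2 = 25.50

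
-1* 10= -10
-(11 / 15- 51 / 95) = -56 / 285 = -0.20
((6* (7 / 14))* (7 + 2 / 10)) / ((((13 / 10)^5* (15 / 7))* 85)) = 201600 / 6311981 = 0.03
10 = 10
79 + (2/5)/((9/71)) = 3697/45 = 82.16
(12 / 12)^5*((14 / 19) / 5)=14 / 95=0.15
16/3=5.33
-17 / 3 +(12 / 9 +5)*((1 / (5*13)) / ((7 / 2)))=-7697 / 1365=-5.64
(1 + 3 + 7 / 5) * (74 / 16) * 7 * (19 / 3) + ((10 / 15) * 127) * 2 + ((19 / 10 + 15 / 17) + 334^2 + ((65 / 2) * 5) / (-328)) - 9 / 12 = 3774977491 / 33456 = 112834.10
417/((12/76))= 2641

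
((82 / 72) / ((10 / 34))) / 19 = 697 / 3420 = 0.20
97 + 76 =173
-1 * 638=-638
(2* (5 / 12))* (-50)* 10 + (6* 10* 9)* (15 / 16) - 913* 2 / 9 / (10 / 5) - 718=-26275 / 36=-729.86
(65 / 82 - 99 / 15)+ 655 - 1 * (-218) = 355549 / 410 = 867.19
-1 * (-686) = 686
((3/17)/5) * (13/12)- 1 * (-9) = 3073/340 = 9.04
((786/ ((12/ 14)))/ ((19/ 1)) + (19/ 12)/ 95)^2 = 3029291521/ 1299600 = 2330.94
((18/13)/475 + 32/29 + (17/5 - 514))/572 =-91237573/102430900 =-0.89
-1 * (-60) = 60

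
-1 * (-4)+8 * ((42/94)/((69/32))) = 6116/1081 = 5.66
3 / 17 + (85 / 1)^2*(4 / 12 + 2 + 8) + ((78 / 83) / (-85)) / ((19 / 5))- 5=6004157599 / 80427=74653.51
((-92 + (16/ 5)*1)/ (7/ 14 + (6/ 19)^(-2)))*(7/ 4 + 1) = -43956/ 1895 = -23.20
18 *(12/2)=108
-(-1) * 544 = 544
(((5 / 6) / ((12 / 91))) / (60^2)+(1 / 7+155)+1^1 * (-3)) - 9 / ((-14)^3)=2705359933 / 17781120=152.15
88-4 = 84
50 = 50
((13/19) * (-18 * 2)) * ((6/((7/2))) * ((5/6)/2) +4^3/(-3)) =507.88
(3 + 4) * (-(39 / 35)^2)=-8.69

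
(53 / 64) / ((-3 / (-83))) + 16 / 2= 5935 / 192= 30.91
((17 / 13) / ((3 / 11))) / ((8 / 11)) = 6.59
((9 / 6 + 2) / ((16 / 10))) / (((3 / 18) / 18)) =945 / 4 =236.25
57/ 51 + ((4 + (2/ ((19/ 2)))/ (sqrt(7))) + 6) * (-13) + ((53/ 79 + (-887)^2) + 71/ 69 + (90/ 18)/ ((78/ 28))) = 786642.58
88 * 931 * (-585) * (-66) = 3163240080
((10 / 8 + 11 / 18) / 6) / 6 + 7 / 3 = 3091 / 1296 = 2.39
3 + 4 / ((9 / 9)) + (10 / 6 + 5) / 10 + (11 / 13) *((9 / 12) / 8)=9667 / 1248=7.75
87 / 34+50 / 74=4069 / 1258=3.23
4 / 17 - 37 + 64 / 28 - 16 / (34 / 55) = -7183 / 119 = -60.36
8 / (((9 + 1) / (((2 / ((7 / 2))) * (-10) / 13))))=-32 / 91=-0.35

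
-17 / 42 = -0.40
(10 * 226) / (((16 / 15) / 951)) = 2014931.25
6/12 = 1/2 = 0.50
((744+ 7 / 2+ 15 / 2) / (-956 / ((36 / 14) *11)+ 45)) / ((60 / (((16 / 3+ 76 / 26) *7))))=1871947 / 28834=64.92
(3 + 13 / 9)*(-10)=-400 / 9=-44.44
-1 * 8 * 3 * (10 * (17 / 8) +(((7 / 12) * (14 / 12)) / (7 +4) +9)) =-24007 / 33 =-727.48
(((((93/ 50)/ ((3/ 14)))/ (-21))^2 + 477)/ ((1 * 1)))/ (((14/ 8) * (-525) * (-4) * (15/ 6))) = 5368172/ 103359375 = 0.05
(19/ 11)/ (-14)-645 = -99349/ 154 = -645.12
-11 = -11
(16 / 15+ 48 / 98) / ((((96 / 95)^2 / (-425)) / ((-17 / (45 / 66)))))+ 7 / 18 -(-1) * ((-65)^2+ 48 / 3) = 5180118565 / 254016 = 20392.88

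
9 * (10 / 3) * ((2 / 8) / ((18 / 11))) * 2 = 55 / 6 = 9.17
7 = 7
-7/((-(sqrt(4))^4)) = 7/16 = 0.44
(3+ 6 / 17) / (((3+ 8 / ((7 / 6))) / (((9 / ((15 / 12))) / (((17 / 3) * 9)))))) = 1596 / 33235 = 0.05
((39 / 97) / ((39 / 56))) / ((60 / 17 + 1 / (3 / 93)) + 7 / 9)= 4284 / 261997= 0.02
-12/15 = -4/5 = -0.80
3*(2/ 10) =3/ 5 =0.60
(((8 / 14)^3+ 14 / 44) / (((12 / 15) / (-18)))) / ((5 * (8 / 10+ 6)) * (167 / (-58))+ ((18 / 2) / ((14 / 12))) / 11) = 4970745 / 42539252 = 0.12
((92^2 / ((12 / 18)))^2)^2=25981705452589056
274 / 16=137 / 8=17.12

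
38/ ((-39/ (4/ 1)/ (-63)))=3192/ 13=245.54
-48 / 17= -2.82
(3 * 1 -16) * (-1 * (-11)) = -143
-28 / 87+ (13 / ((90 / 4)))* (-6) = -1648 / 435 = -3.79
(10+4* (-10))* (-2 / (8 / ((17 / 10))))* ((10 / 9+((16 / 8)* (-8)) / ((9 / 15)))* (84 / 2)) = -13685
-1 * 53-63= -116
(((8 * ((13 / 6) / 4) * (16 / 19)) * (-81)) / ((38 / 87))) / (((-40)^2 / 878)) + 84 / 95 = -370.47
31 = 31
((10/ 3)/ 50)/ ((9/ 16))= 16/ 135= 0.12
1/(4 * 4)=1/16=0.06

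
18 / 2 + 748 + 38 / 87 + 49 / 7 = 764.44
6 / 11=0.55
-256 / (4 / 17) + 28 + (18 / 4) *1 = -2111 / 2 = -1055.50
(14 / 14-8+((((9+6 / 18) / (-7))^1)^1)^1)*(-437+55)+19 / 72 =229219 / 72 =3183.60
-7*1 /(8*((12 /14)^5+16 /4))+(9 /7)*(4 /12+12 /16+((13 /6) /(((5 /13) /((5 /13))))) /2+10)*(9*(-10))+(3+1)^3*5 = -4570067223 /4200224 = -1088.05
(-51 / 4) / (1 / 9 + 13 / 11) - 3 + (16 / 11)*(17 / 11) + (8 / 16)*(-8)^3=-16517233 / 61952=-266.61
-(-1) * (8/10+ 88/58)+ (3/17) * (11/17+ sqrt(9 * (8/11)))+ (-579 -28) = -25334446/41905+ 18 * sqrt(22)/187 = -604.12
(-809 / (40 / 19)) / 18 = -15371 / 720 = -21.35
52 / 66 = 26 / 33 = 0.79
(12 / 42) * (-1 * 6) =-12 / 7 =-1.71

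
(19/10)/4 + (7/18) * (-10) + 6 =931/360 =2.59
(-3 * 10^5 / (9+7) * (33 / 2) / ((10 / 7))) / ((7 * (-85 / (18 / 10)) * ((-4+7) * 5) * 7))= 1485 / 238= 6.24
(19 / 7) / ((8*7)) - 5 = -1941 / 392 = -4.95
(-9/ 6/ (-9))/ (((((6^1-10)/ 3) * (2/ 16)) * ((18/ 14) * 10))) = -0.08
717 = 717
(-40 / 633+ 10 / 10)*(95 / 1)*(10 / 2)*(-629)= -279895.06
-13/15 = -0.87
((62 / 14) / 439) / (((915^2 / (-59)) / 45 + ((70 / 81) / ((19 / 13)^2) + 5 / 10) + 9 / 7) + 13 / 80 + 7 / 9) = -0.00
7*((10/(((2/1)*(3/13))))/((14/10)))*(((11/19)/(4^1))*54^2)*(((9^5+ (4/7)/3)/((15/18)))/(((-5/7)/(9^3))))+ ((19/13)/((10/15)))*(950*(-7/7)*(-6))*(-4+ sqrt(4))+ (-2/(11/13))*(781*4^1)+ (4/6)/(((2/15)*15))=-2450178299732651/741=-3306583400448.92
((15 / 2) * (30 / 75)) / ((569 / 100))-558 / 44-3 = -189705 / 12518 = -15.15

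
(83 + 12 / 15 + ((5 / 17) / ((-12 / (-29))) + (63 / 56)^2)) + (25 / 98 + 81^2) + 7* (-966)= -91938001 / 799680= -114.97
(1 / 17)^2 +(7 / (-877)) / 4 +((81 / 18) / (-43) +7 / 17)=13452137 / 43593916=0.31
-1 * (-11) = 11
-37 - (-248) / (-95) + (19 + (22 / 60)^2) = -350141 / 17100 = -20.48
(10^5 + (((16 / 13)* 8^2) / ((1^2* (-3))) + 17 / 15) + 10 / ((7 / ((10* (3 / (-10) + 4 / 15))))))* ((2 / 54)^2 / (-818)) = -136465057 / 813979530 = -0.17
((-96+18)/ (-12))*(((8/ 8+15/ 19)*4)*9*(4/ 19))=31824/ 361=88.16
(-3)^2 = 9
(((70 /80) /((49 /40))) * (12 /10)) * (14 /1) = 12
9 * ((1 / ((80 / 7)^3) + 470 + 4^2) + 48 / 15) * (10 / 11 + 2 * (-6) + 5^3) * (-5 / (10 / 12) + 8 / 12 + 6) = 941519522937 / 2816000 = 334346.42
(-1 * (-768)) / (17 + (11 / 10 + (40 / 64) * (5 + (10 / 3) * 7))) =92160 / 4297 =21.45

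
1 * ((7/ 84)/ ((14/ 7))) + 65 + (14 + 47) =3025/ 24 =126.04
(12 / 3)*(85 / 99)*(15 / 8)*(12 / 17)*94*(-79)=-371300 / 11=-33754.55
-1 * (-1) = 1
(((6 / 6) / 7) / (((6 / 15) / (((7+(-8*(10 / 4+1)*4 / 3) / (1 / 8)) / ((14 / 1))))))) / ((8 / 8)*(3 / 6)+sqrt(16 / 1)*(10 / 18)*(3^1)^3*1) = -625 / 5082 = -0.12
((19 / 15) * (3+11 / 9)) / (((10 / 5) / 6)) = 722 / 45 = 16.04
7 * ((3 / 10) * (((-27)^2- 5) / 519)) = 2534 / 865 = 2.93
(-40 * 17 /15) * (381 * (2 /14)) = -2467.43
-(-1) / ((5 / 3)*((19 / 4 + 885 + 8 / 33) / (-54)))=-0.04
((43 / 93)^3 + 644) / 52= 518085415 / 41826564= 12.39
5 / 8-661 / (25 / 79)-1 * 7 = -419027 / 200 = -2095.14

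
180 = 180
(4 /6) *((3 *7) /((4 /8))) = 28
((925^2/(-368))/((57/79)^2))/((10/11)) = -11747902375/2391264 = -4912.84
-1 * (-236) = 236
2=2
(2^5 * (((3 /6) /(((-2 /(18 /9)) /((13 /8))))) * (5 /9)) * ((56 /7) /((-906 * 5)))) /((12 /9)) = 26 /1359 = 0.02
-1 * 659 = -659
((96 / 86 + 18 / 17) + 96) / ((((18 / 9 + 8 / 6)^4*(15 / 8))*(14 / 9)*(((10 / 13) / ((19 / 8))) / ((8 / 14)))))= 2153733543 / 4477375000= 0.48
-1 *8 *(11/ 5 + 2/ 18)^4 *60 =-3743547392/ 273375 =-13693.82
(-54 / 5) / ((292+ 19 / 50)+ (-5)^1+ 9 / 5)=-540 / 14459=-0.04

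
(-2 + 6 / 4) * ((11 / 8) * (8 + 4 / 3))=-77 / 12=-6.42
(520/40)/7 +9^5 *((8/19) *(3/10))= 4961351/665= 7460.68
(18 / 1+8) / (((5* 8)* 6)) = 13 / 120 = 0.11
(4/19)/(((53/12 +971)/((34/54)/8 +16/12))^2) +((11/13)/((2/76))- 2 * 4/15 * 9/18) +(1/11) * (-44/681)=3967498467604933/124445919532545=31.88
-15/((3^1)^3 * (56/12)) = -5/42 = -0.12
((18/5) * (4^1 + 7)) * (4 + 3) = 1386/5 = 277.20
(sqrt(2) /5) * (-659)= -659 * sqrt(2) /5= -186.39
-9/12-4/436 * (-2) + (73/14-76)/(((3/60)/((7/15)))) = -865109/1308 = -661.40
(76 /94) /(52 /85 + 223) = 3230 /893329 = 0.00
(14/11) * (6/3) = 2.55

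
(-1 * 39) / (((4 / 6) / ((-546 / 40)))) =31941 / 40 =798.52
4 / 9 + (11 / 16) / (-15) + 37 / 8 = 3617 / 720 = 5.02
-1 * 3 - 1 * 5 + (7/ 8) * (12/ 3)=-9/ 2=-4.50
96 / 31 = 3.10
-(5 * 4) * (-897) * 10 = 179400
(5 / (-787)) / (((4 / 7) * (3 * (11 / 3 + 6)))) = -35 / 91292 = -0.00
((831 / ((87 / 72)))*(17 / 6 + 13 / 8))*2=177834 / 29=6132.21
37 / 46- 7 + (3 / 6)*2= -239 / 46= -5.20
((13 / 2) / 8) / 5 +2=173 / 80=2.16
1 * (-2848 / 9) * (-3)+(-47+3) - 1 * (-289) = 3583 / 3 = 1194.33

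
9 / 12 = 3 / 4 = 0.75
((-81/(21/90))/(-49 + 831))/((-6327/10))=1350/1924111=0.00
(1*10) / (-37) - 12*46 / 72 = -881 / 111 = -7.94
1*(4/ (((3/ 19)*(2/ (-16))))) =-608/ 3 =-202.67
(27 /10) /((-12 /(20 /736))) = -9 /1472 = -0.01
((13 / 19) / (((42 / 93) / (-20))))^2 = 16240900 / 17689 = 918.14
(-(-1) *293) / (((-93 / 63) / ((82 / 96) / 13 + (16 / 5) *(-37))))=23487.45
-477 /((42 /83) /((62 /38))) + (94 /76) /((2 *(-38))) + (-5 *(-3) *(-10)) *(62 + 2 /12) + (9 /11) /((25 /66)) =-5489074861 /505400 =-10860.85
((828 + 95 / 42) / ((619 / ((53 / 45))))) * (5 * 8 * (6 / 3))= 14785304 / 116991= 126.38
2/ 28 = 1/ 14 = 0.07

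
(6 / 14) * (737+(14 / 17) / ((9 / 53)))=113503 / 357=317.94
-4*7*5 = -140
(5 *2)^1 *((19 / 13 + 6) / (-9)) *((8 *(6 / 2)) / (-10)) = 776 / 39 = 19.90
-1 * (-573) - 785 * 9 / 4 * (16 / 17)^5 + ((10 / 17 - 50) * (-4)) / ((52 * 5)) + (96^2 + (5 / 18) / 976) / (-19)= -7490038631717041 / 6161179800672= -1215.68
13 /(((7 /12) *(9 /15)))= 260 /7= 37.14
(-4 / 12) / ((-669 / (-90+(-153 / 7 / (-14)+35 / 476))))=-294433 / 6687324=-0.04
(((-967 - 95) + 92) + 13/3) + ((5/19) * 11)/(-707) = -38915566/40299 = -965.67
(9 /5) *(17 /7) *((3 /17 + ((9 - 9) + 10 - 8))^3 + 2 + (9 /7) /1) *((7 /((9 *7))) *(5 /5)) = 6.60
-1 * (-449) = 449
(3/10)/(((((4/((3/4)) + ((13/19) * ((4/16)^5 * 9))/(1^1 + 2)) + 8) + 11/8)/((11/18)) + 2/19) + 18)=160512/22566235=0.01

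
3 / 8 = 0.38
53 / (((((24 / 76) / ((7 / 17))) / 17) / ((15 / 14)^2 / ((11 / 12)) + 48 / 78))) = 2194.24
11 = 11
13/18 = 0.72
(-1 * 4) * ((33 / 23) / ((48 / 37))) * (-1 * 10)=2035 / 46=44.24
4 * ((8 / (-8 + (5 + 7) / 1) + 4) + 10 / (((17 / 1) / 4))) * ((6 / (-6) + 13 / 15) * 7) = -7952 / 255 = -31.18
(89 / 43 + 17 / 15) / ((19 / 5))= 2066 / 2451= 0.84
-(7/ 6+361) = -2173/ 6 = -362.17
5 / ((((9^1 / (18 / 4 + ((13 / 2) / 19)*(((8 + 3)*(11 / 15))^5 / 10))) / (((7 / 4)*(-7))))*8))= -16585767502087 / 16621200000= -997.87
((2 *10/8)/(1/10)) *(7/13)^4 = 60025/28561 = 2.10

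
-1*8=-8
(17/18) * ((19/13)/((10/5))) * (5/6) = 1615/2808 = 0.58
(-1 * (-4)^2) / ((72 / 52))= -104 / 9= -11.56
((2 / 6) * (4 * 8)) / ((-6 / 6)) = -32 / 3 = -10.67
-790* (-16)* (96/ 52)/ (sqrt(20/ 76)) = 60672* sqrt(95)/ 13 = 45489.04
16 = 16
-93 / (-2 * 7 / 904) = 42036 / 7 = 6005.14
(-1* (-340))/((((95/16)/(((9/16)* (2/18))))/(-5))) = -340/19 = -17.89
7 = 7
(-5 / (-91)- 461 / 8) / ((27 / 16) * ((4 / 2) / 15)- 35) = 209555 / 126581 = 1.66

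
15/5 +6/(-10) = 12/5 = 2.40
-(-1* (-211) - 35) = -176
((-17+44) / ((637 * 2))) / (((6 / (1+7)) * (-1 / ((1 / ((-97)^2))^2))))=-18 / 56393151997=-0.00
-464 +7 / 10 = -463.30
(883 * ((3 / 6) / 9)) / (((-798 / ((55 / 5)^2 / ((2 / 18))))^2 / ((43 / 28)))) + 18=627226177 / 3962336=158.30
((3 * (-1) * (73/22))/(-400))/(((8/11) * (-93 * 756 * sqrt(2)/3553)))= -259369 * sqrt(2)/299980800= -0.00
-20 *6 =-120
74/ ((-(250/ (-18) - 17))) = 333/ 139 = 2.40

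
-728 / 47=-15.49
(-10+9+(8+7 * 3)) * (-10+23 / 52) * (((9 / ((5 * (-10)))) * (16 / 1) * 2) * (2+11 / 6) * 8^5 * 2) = 125855858688 / 325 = 387248795.96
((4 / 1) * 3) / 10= 6 / 5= 1.20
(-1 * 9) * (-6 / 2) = 27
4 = 4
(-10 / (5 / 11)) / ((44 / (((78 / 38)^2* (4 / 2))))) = -1521 / 361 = -4.21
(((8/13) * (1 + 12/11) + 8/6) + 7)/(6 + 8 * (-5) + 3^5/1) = 4127/89661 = 0.05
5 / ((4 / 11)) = 55 / 4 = 13.75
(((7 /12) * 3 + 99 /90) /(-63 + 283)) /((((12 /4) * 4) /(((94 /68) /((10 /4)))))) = 893 /1496000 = 0.00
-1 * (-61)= 61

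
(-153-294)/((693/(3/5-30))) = 1043/55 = 18.96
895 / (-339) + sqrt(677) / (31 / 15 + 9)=-895 / 339 + 15*sqrt(677) / 166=-0.29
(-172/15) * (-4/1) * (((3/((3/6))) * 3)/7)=4128/35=117.94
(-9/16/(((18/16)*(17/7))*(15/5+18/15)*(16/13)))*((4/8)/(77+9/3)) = -13/52224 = -0.00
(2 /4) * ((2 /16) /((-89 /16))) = -1 /89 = -0.01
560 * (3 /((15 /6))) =672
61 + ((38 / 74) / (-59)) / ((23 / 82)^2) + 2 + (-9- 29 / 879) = 53.86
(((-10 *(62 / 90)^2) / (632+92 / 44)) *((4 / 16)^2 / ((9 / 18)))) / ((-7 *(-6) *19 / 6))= -341 / 48478500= -0.00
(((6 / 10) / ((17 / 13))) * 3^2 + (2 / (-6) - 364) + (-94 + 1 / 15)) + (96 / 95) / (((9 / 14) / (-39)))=-2497319 / 4845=-515.44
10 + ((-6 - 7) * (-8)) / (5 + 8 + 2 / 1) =254 / 15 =16.93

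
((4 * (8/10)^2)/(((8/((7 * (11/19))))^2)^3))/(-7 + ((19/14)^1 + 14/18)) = -13130609945607/1476563202713600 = -0.01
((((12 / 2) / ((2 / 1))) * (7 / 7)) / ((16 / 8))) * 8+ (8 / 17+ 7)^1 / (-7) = 1301 / 119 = 10.93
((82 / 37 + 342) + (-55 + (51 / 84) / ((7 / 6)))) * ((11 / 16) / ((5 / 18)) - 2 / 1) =3992223 / 29008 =137.62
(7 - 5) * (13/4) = 13/2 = 6.50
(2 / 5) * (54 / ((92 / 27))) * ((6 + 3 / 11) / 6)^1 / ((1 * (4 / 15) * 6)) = 729 / 176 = 4.14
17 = 17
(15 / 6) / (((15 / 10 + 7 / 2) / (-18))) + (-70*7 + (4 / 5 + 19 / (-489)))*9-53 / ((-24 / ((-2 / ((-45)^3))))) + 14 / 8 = -393055918943 / 89120250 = -4410.40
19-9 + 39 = 49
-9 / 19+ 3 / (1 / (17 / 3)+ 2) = 636 / 703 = 0.90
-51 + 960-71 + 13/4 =3365/4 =841.25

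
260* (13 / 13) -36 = 224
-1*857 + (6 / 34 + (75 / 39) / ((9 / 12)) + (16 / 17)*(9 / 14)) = -3961810 / 4641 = -853.65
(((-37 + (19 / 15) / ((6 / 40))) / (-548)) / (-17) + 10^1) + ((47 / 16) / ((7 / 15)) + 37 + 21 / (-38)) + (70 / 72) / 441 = 21172675019 / 401445072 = 52.74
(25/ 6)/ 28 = 25/ 168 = 0.15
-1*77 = -77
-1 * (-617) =617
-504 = -504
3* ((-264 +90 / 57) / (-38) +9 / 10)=84537 / 3610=23.42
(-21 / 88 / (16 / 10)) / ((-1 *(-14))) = -15 / 1408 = -0.01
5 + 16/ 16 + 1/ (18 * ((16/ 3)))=577/ 96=6.01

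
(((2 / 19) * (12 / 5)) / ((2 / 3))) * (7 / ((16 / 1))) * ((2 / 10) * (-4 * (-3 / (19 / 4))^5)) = 15676416 / 1176147025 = 0.01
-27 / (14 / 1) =-27 / 14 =-1.93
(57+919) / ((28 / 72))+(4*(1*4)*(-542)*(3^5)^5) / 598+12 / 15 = -128584519342797148 / 10465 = -12287101704997.34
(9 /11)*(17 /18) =17 /22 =0.77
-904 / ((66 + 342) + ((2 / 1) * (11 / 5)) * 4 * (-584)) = 565 / 6169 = 0.09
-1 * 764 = -764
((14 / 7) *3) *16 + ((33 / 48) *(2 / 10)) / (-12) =92149 / 960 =95.99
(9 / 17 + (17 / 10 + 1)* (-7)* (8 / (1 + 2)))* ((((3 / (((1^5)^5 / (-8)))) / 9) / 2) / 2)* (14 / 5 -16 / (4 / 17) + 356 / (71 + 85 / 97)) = -494599926 / 246925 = -2003.04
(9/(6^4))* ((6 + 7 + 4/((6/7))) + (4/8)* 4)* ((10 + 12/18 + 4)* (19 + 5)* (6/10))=1298/45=28.84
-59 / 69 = -0.86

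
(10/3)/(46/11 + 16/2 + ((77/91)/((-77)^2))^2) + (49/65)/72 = 795236636243/2799124412760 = 0.28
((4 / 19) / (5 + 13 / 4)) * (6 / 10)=16 / 1045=0.02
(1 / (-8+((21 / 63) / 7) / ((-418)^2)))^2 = 13463057993616 / 861635652884161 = 0.02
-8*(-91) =728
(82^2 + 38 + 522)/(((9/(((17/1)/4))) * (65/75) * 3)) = 51595/39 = 1322.95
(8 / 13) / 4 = 2 / 13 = 0.15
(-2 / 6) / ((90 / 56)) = -28 / 135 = -0.21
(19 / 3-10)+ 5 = 4 / 3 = 1.33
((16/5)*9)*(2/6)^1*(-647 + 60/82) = -1271856/205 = -6204.18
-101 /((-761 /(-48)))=-4848 /761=-6.37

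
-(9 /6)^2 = -9 /4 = -2.25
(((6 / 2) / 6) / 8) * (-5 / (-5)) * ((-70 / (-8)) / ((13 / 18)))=0.76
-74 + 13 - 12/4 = -64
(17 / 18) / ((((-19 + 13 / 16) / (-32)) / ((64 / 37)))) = 278528 / 96903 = 2.87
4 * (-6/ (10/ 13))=-156/ 5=-31.20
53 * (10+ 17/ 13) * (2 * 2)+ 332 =35480/ 13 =2729.23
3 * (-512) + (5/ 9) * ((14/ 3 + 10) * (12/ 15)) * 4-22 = -41362/ 27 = -1531.93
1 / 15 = 0.07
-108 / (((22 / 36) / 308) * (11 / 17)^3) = -267424416 / 1331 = -200919.92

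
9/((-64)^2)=0.00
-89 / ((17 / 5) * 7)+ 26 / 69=-27611 / 8211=-3.36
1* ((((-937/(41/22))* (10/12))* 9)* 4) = -618420/41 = -15083.41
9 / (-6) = -3 / 2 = -1.50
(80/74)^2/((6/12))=3200/1369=2.34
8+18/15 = 46/5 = 9.20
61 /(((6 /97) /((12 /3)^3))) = 189344 /3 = 63114.67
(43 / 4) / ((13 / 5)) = 215 / 52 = 4.13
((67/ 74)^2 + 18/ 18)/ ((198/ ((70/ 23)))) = 348775/ 12468852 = 0.03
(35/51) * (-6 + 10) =140/51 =2.75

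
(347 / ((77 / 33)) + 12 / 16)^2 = 22339.57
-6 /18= -1 /3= -0.33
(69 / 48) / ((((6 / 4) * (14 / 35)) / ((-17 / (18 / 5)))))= -9775 / 864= -11.31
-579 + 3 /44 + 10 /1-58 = -27585 /44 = -626.93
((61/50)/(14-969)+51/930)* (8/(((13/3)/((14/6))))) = 2219952/9621625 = 0.23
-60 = -60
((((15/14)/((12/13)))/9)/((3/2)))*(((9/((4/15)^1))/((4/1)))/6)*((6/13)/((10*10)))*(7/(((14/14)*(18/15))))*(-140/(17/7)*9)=-3675/2176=-1.69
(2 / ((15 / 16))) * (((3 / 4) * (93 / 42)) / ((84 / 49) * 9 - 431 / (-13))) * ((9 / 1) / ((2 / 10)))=14508 / 4421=3.28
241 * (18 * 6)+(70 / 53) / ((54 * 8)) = 297968579 / 11448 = 26028.00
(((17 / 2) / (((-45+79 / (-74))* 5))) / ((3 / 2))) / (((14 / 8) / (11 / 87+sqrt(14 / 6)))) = -5032* sqrt(21) / 1073835 - 55352 / 31141215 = -0.02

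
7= 7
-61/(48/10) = -305/24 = -12.71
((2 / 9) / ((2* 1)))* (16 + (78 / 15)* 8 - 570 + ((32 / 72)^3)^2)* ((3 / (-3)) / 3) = 1361531362 / 71744535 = 18.98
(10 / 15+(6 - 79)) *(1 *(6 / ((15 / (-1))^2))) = -434 / 225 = -1.93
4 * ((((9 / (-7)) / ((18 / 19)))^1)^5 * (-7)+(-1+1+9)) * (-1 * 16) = -6335174 / 2401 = -2638.56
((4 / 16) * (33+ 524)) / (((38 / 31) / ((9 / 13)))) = 155403 / 1976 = 78.65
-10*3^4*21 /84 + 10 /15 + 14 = -1127 /6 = -187.83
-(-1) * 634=634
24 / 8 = 3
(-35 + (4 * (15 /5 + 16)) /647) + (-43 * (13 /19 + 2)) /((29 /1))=-13854390 /356497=-38.86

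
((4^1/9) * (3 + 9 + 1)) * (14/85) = 728/765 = 0.95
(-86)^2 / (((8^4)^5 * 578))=1849 / 166597157415689388032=0.00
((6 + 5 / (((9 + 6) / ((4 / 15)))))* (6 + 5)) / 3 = 3014 / 135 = 22.33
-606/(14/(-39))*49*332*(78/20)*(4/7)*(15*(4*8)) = 29377251072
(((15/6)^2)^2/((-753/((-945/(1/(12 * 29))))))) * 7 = 119896875/1004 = 119419.20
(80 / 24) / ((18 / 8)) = 1.48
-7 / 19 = -0.37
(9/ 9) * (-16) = -16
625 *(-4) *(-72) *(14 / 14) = 180000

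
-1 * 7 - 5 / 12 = -89 / 12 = -7.42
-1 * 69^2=-4761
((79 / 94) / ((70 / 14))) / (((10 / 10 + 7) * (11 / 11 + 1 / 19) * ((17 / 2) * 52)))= 1501 / 33238400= 0.00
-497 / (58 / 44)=-10934 / 29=-377.03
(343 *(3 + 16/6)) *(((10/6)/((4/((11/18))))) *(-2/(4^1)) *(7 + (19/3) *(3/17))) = -433895/216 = -2008.77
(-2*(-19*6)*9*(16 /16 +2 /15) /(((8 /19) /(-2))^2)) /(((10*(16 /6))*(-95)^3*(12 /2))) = -153 /400000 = -0.00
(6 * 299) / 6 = 299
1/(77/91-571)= -13/7412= -0.00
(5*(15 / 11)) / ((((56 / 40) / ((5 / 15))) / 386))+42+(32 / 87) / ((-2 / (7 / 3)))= 13428700 / 20097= 668.19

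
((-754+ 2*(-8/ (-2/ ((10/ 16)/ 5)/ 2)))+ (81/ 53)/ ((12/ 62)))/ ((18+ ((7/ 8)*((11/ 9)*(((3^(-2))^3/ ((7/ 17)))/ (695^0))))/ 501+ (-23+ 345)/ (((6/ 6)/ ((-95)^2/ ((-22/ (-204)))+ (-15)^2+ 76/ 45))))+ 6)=-57038726002500/ 2071200236297178017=-0.00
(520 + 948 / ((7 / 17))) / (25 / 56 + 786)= 158048 / 44041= 3.59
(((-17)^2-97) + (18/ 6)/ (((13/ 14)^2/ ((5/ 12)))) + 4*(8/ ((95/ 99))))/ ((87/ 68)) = 247603436/ 1396785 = 177.27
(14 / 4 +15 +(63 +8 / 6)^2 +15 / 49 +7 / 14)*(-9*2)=-3667430 / 49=-74845.51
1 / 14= 0.07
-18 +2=-16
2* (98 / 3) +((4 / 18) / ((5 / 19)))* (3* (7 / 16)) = 7973 / 120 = 66.44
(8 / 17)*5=40 / 17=2.35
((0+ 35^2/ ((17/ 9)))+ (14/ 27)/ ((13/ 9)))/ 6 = 430213/ 3978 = 108.15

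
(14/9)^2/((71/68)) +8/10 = 89644/28755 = 3.12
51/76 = 0.67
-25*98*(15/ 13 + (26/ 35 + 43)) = -1429960/ 13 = -109996.92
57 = 57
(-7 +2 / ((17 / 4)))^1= -111 / 17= -6.53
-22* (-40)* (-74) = -65120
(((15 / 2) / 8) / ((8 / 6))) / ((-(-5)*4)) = 9 / 256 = 0.04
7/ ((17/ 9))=63/ 17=3.71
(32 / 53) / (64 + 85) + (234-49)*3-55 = 3948532 / 7897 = 500.00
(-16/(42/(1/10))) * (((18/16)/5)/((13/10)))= -3/455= -0.01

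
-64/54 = -32/27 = -1.19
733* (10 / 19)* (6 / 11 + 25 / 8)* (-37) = -2305285 / 44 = -52392.84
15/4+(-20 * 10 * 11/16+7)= -507/4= -126.75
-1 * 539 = -539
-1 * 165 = -165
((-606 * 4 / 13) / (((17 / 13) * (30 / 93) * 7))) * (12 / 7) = -108.25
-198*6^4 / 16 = -16038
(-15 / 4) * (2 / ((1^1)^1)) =-15 / 2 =-7.50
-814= -814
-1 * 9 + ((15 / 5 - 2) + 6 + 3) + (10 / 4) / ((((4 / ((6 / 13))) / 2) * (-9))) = 73 / 78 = 0.94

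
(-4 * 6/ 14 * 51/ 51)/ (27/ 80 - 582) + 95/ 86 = 10342335/ 9337622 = 1.11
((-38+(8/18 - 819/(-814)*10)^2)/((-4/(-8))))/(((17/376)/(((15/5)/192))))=45640462349/912394692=50.02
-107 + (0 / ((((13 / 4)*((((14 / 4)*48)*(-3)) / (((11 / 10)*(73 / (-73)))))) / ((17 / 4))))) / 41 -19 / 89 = -9542 / 89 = -107.21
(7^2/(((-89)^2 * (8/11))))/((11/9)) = 441/63368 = 0.01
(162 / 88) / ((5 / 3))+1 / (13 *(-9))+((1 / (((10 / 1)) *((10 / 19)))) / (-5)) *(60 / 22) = 127717 / 128700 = 0.99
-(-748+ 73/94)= 70239/94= 747.22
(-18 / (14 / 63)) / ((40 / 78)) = -3159 / 20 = -157.95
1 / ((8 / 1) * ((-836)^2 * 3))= 1 / 16773504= 0.00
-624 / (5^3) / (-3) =208 / 125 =1.66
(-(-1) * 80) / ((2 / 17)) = 680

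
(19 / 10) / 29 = 19 / 290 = 0.07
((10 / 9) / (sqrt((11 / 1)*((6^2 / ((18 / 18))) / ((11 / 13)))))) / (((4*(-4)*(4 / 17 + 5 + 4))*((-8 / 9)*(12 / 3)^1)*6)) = 85*sqrt(13) / 18809856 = 0.00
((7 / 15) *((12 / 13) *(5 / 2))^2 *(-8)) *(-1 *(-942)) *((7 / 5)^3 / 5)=-217127232 / 21125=-10278.21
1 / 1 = 1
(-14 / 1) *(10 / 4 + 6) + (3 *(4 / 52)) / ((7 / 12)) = -10793 / 91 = -118.60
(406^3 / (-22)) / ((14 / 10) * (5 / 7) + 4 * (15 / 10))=-4780244 / 11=-434567.64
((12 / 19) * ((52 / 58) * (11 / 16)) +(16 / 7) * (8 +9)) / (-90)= -302747 / 694260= -0.44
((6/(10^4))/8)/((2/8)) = 3/10000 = 0.00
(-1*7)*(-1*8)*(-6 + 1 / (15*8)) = -5033 / 15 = -335.53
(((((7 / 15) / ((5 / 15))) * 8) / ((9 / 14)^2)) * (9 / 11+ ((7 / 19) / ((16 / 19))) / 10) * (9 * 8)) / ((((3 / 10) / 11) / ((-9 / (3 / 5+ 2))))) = -213469.13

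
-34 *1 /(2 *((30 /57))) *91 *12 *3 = -529074 /5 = -105814.80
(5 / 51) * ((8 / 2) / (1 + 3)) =5 / 51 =0.10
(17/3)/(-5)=-17/15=-1.13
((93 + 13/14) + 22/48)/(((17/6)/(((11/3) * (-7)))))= -855.03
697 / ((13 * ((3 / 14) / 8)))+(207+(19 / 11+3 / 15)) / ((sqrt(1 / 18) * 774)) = 11491 * sqrt(2) / 14190+78064 / 39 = 2002.79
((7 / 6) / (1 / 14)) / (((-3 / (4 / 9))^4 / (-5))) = -62720 / 1594323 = -0.04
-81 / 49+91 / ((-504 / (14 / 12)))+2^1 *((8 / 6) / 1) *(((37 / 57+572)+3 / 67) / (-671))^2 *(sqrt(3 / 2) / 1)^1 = -39451 / 21168+19133940583696 *sqrt(6) / 19699972132203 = 0.52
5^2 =25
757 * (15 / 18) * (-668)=-1264190 / 3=-421396.67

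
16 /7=2.29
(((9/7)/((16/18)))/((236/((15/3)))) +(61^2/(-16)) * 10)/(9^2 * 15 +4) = -30735055/16110304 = -1.91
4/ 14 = 2/ 7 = 0.29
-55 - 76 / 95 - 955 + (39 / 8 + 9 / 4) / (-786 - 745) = -61901677 / 61240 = -1010.80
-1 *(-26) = 26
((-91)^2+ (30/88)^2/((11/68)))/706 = 44091869/3758744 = 11.73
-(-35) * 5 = 175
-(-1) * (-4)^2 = 16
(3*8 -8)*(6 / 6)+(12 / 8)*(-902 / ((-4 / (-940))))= -317939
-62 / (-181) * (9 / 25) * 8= 4464 / 4525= 0.99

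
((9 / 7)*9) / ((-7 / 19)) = -1539 / 49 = -31.41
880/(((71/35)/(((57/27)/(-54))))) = -292600/17253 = -16.96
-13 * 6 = -78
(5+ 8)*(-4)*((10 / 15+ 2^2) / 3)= -728 / 9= -80.89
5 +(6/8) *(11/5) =133/20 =6.65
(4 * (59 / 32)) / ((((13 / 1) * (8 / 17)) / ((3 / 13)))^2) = 153459 / 14623232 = 0.01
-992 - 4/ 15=-992.27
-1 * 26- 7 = -33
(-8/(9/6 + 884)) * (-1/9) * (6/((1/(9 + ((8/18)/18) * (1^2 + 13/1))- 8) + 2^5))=24224/96956937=0.00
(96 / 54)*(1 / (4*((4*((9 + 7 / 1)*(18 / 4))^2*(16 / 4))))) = 1 / 186624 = 0.00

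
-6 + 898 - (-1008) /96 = 1805 /2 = 902.50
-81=-81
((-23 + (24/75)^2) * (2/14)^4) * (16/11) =-0.01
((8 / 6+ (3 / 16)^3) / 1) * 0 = 0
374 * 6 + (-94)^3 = -828340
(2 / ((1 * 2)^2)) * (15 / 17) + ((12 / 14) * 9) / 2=1023 / 238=4.30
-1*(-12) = 12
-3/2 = -1.50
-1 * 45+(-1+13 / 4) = -171 / 4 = -42.75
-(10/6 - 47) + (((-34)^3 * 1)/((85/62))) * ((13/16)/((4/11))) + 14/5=-3840523/60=-64008.72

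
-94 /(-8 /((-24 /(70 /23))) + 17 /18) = -38916 /811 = -47.99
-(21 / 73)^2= -441 / 5329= -0.08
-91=-91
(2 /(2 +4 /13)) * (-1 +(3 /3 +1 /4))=0.22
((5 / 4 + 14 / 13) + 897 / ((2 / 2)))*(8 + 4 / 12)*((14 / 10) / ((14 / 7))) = 1636775 / 312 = 5246.07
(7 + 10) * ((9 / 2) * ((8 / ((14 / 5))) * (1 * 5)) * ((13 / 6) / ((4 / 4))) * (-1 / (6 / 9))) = -49725 / 14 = -3551.79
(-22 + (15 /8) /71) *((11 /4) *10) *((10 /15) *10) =-3432275 /852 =-4028.49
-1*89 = -89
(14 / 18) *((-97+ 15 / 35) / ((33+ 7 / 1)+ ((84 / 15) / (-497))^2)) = -21298225 / 11342286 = -1.88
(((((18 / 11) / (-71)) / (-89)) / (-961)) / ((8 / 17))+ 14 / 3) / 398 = 3740695885 / 319027959624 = 0.01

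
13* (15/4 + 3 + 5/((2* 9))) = 3289/36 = 91.36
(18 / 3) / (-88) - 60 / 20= -135 / 44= -3.07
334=334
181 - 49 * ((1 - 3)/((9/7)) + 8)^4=-553320763/6561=-84334.82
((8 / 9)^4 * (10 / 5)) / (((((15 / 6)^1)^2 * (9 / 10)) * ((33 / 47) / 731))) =2251620352 / 9743085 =231.10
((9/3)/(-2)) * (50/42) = -25/14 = -1.79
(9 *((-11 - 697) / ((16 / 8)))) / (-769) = 4.14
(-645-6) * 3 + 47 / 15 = -1949.87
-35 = -35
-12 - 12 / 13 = -168 / 13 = -12.92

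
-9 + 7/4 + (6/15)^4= -18061/2500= -7.22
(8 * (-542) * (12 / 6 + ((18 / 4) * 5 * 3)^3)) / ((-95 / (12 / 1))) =16002383064 / 95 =168446137.52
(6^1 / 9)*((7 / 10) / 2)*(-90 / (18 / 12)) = -14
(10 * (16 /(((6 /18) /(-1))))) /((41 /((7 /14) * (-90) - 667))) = 341760 /41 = 8335.61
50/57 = 0.88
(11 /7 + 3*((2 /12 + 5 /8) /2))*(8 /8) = 309 /112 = 2.76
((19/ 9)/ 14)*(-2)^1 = -19/ 63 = -0.30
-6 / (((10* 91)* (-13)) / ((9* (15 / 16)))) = 81 / 18928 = 0.00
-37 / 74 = -1 / 2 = -0.50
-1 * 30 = -30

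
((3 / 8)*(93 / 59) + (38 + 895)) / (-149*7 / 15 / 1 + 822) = 6609825 / 5327464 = 1.24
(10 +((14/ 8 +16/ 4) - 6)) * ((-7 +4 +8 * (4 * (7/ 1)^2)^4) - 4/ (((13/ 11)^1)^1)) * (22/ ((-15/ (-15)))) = 5064908037453/ 2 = 2532454018726.50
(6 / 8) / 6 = 1 / 8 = 0.12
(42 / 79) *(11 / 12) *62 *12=28644 / 79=362.58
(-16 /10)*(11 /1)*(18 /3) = -528 /5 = -105.60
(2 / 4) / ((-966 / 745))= -745 / 1932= -0.39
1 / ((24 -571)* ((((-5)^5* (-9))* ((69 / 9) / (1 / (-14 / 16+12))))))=-8 / 10497271875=-0.00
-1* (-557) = 557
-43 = -43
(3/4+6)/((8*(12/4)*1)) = 0.28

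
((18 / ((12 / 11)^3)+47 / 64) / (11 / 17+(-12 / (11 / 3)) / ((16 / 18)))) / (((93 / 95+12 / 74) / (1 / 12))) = -368485183 / 1048892544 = -0.35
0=0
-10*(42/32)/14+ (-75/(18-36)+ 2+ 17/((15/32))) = 9959/240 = 41.50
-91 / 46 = -1.98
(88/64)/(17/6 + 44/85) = 2805/6836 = 0.41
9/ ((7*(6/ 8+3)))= 12/ 35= 0.34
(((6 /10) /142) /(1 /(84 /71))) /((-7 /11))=-198 /25205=-0.01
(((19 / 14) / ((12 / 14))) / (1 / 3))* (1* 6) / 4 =57 / 8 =7.12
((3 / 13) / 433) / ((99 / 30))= 10 / 61919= 0.00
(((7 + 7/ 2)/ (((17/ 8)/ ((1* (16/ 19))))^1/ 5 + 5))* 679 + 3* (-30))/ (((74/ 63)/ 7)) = 936201105/ 130351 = 7182.16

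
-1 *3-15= -18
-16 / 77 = -0.21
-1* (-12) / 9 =4 / 3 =1.33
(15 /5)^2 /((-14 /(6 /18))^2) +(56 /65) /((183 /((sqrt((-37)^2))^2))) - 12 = -12939001 /2331420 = -5.55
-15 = -15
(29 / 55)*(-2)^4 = 464 / 55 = 8.44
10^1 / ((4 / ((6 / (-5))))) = -3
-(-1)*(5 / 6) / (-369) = -5 / 2214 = -0.00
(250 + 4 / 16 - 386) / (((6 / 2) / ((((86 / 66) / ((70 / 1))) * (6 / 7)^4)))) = -420282 / 924385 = -0.45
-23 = -23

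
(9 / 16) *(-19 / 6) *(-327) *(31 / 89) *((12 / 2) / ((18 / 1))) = 192603 / 2848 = 67.63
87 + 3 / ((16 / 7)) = 1413 / 16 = 88.31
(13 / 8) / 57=13 / 456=0.03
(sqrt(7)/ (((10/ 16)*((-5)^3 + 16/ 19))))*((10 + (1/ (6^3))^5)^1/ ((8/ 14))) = -89335147069459*sqrt(7)/ 396130849505280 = -0.60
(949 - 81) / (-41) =-868 / 41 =-21.17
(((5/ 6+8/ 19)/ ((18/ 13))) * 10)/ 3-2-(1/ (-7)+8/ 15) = 67799/ 107730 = 0.63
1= 1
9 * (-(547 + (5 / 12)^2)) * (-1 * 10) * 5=1969825 / 8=246228.12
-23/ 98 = -0.23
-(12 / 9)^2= -16 / 9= -1.78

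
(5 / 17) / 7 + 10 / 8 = 615 / 476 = 1.29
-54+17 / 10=-523 / 10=-52.30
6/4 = 1.50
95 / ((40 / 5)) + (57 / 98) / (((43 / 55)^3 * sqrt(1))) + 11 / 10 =2211610017 / 155833720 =14.19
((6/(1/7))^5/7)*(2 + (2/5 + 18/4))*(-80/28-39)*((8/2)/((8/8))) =-107844270912/5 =-21568854182.40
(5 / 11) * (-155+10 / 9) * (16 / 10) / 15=-2216 / 297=-7.46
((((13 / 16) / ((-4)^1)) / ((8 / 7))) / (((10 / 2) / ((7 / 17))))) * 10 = -637 / 4352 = -0.15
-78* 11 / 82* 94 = -40326 / 41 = -983.56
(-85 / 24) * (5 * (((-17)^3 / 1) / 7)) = 2088025 / 168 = 12428.72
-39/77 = -0.51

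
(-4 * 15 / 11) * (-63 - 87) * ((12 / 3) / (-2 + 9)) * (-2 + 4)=72000 / 77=935.06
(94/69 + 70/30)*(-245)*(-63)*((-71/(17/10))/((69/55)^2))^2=39555017785937500/984760479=40167145.85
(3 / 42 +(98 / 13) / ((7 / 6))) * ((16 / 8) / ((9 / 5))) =5945 / 819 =7.26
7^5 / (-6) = -16807 / 6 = -2801.17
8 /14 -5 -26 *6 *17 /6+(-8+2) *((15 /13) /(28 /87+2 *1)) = -4130530 /9191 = -449.41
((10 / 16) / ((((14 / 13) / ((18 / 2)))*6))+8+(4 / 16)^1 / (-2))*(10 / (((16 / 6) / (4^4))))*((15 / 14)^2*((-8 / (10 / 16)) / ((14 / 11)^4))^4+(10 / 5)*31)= 340761218710513153103244 / 56994475926865715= 5978846.43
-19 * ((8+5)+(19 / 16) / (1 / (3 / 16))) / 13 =-64315 / 3328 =-19.33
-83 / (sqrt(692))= -83 *sqrt(173) / 346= -3.16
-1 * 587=-587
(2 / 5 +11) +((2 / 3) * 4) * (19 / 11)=2641 / 165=16.01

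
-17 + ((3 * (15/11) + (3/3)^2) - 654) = -7325/11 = -665.91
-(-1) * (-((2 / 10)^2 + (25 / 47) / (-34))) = -973 / 39950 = -0.02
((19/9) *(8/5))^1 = 152/45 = 3.38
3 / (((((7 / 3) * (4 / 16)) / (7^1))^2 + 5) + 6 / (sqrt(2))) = 311472 / 146593 - 186624 * sqrt(2) / 146593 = 0.32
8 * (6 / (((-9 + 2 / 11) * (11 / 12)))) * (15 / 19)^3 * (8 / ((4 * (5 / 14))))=-10886400 / 665323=-16.36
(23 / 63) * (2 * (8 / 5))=1.17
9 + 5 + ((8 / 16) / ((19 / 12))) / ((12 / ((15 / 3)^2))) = 557 / 38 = 14.66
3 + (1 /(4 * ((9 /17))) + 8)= 413 /36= 11.47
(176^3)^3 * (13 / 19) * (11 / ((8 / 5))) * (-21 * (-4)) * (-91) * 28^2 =-86789424026387780919707566080 / 19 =-4567864422441462153668819000.00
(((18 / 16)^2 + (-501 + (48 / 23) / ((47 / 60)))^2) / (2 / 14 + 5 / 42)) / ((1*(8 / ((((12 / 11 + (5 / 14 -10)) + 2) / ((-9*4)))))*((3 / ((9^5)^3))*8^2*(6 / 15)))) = 57830556740815091.86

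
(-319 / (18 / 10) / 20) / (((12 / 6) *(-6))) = 319 / 432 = 0.74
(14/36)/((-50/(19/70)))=-19/9000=-0.00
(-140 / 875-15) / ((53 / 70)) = -5306 / 265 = -20.02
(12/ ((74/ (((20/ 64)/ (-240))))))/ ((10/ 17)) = -17/ 47360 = -0.00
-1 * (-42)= 42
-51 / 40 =-1.28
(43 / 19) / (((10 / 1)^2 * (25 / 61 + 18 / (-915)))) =2623 / 45220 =0.06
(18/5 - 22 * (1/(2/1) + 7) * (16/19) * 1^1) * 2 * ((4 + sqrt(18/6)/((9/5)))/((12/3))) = -25716/95 - 2143 * sqrt(3)/57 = -335.81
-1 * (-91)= 91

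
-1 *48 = -48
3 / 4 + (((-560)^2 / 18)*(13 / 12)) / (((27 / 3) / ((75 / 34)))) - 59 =25159159 / 5508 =4567.75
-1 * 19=-19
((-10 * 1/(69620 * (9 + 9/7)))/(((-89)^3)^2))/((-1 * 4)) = 7/996475319329098816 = 0.00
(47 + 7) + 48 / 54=494 / 9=54.89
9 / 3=3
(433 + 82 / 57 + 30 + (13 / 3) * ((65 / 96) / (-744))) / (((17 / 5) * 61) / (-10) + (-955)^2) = 0.00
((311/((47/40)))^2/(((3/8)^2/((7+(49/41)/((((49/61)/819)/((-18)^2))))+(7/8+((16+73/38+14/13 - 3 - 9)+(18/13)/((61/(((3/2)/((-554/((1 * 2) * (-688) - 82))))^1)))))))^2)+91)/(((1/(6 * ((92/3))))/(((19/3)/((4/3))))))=133082842184775139349110375819403418643834/275745200416010851851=482629768293322670032.89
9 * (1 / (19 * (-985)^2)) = 0.00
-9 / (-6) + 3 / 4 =9 / 4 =2.25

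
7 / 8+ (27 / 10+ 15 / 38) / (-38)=11459 / 14440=0.79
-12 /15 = -4 /5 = -0.80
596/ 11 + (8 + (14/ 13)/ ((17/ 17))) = 9046/ 143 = 63.26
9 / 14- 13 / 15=-47 / 210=-0.22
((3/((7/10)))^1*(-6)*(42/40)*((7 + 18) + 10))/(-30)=63/2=31.50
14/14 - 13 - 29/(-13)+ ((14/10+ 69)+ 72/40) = 4058/65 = 62.43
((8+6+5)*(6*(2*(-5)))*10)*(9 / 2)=-51300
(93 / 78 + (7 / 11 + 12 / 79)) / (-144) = -44749 / 3253536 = -0.01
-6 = -6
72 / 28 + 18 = 144 / 7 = 20.57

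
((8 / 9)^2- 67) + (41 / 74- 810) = -875.66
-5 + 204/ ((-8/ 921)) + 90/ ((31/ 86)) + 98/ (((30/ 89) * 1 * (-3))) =-65112277/ 2790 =-23337.73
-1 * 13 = -13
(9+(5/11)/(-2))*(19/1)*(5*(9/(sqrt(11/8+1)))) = 8685*sqrt(38)/11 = 4867.09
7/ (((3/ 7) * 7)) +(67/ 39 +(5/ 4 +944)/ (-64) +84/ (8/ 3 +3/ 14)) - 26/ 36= 64208191/ 3624192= 17.72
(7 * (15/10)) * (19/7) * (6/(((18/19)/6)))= 1083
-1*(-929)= 929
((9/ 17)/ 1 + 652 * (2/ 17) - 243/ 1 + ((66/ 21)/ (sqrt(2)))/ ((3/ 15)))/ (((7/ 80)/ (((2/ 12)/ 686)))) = -56360/ 122451 + 1100 * sqrt(2)/ 50421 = -0.43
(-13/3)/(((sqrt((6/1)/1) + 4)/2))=-52/15 + 13*sqrt(6)/15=-1.34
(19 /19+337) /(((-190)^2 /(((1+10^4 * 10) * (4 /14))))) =16900169 /63175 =267.51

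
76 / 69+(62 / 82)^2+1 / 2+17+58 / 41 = 4775909 / 231978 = 20.59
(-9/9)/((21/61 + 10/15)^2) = -33489/34225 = -0.98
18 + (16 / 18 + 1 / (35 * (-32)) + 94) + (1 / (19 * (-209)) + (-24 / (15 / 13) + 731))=32946292837 / 40027680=823.09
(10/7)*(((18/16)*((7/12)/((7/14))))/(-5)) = -3/8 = -0.38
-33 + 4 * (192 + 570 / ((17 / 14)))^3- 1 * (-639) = 5686207836414 / 4913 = 1157379978.92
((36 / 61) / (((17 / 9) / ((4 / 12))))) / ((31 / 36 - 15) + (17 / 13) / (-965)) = -48774960 / 6622299629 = -0.01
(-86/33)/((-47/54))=1548/517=2.99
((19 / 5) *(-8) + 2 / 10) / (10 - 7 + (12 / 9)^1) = -453 / 65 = -6.97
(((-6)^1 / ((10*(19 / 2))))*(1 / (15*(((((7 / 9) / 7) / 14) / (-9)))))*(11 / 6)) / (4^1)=2079 / 950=2.19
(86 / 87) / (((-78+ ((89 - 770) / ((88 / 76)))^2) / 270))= 1248720 / 1618006367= 0.00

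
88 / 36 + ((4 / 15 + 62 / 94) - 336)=-703511 / 2115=-332.63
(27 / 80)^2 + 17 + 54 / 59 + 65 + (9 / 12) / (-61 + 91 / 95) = 22350478243 / 269228800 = 83.02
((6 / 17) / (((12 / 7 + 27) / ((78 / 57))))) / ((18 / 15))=910 / 64923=0.01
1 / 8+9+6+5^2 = 321 / 8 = 40.12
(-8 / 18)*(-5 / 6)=10 / 27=0.37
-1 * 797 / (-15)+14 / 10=818 / 15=54.53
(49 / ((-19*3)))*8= -392 / 57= -6.88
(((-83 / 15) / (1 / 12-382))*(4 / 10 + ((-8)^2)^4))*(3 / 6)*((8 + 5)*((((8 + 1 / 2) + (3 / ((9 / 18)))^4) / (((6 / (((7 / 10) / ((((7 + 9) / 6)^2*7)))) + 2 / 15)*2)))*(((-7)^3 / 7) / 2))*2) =-5785641488534999 / 48900610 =-118314300.96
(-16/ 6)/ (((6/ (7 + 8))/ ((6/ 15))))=-8/ 3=-2.67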